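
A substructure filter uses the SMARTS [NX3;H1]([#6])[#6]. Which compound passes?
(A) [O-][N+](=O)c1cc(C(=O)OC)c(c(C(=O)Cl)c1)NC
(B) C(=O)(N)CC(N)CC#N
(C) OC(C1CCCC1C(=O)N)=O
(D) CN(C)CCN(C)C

A

[NX3;H1]([#6])[#6] describes a trivalent nitrogen with one H, bonded to two carbons (a secondary amine).
(A) contains an N-methylamino group (-NHCH3), which satisfies every atom and bond constraint.
(B) has a primary amide (-C(=O)NH2) but the -C(=O)NH2 nitrogen has H2, not H1.
(C) has a primary amide (-C(=O)NH2) but the -C(=O)NH2 nitrogen has H2, not H1.
(D) has a dimethylamino group (-N(CH3)2) but the nitrogen has H0, not H1.
So the answer is (A).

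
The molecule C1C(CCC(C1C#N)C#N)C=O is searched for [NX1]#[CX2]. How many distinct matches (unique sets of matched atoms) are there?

[NX1]#[CX2] is the SMARTS for a nitrile: a nitrogen triple-bonded to a two-connected carbon.
The molecule carries 2 separate instances of a nitrile (-C#N) meeting every constraint; each maps to a distinct set of atoms, giving 2 matches.

2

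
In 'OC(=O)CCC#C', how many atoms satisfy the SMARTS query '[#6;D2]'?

3

The query [#6;D2] means: any carbon bonded to exactly two heavy atoms.
Check the 7 heavy atoms by environment: 3× C (D2) → match; 1× C (D3) → no; 2× O (D1) → no; 1× C (D1) → no.
That gives 3 matching atoms.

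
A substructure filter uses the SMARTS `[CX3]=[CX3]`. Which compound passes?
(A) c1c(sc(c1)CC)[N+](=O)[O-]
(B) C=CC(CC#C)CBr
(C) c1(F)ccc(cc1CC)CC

B

[CX3]=[CX3] describes a non-aromatic C=C double bond between two sp2 carbons (an alkene).
(A) has an ethyl group (-CH2CH3) but its C-C bond is a single bond between CX4 carbons, not CX3=CX3.
(B) contains a vinyl group (-CH=CH2), which satisfies every atom and bond constraint.
(C) has an ethyl group (-CH2CH3) but its C-C bond is a single bond between CX4 carbons, not CX3=CX3.
So the answer is (B).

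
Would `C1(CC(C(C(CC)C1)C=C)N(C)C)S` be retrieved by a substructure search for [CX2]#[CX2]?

No

The pattern [CX2]#[CX2] describes a carbon-carbon triple bond — an alkyne.
The closest candidate here is a vinyl group (-CH=CH2), but the C=C is a double bond; both carbons are CX3, not CX2. No other fragment satisfies the full query, so there is no match.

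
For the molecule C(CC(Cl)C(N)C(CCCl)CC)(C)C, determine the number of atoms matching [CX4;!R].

11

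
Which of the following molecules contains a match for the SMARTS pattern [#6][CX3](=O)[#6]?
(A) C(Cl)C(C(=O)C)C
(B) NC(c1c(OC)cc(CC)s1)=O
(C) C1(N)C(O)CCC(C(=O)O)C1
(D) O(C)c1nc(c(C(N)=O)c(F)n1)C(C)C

A

[#6][CX3](=O)[#6] describes a carbonyl carbon (no H) flanked by two carbons (a ketone).
(A) contains an acetyl/ketone group (-C(=O)CH3), which satisfies every atom and bond constraint.
(B) has a primary amide (-C(=O)NH2) but one neighbour of the carbonyl carbon is N, not C.
(C) has a carboxylic acid group (-C(=O)OH) but one neighbour of the carbonyl carbon is O, not C.
(D) has a primary amide (-C(=O)NH2) but one neighbour of the carbonyl carbon is N, not C.
So the answer is (A).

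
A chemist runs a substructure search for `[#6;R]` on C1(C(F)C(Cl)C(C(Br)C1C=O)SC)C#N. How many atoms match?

6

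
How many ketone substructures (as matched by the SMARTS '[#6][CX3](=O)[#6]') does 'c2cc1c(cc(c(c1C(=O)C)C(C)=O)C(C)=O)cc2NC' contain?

3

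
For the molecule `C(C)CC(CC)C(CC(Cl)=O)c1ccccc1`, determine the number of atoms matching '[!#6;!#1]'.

The query [!#6;!#1] means: not carbon and not hydrogen — any heteroatom.
Check the 17 heavy atoms by environment: 9× C → no; 1× O → match; 1× Cl → match; 6× c (aromatic) → no.
Summing the matching environments: 1 + 1 = 2 matching atoms.

2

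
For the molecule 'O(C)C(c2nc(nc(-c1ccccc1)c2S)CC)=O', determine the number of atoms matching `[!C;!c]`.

The query [!C;!c] means: neither aliphatic nor aromatic carbon — same as [!#6].
Check the 19 heavy atoms by environment: 2× n (aromatic) → match; 10× c (aromatic) → no; 4× C → no; 2× O → match; 1× S → match.
Summing the matching environments: 2 + 2 + 1 = 5 matching atoms.

5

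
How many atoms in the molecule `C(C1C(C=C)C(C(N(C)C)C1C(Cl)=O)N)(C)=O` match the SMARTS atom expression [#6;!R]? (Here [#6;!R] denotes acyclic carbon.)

7

Check the 17 heavy atoms by environment: 5× C (in 5-ring) → no; 2× N (acyclic) → no; 7× C (acyclic) → match; 2× O (acyclic) → no; 1× Cl (acyclic) → no.
That gives 7 matching atoms.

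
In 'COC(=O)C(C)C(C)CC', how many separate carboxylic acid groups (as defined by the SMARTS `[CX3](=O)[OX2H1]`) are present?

0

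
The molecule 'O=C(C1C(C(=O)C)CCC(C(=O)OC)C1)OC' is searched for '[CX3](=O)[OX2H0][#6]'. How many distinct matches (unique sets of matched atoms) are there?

[CX3](=O)[OX2H0][#6] is the SMARTS for an ester: a carbonyl carbon bonded to an oxygen that is itself bonded to carbon (no H on that O).
The molecule carries 2 separate instances of a methyl-ester group (-C(=O)OCH3) meeting every constraint; each maps to a distinct set of atoms, giving 2 matches.

2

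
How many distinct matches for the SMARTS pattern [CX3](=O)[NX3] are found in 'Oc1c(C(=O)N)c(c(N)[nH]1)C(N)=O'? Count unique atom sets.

2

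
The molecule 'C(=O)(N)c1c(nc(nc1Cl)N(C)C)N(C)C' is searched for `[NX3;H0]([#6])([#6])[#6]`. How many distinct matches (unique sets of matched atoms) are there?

2

[NX3;H0]([#6])([#6])[#6] is the SMARTS for a tertiary amine: a trivalent nitrogen with no H, bonded to three carbons.
The molecule carries 2 separate instances of a dimethylamino group (-N(CH3)2) meeting every constraint; each maps to a distinct set of atoms, giving 2 matches.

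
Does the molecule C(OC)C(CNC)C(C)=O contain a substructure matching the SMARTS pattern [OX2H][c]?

No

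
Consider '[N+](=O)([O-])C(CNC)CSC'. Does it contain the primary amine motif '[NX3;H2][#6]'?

The pattern [NX3;H2][#6] describes a trivalent nitrogen with two H attached to carbon — a primary amine.
The closest candidate here is a nitro group (-[N+](=O)[O-]), but the nitrogen is [N+] with no H, not NX3H2. No other fragment satisfies the full query, so there is no match.

No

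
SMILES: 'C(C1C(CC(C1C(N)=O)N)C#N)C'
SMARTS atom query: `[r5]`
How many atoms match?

The query [r5] means: r5 matches atoms in a five-membered ring.
Check the 13 heavy atoms by environment: 5× C (in 5-ring) → match; 4× C (acyclic) → no; 1× O (acyclic) → no; 3× N (acyclic) → no.
That gives 5 matching atoms.

5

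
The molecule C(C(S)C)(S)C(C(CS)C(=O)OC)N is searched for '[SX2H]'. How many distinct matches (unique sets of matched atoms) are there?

3

[SX2H] is the SMARTS for a thiol: an aliphatic sulfur with two connections, one being H.
The molecule carries 3 separate instances of a thiol (-SH) meeting every constraint; each maps to a distinct set of atoms, giving 3 matches.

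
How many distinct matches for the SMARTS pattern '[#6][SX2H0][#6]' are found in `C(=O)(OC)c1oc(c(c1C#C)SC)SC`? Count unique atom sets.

2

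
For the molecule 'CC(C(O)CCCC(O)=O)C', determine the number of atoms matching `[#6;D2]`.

3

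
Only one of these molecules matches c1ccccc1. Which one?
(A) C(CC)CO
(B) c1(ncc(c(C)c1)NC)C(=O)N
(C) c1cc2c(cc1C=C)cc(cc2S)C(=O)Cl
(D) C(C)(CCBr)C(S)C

c1ccccc1 describes six aromatic carbons in a ring (a benzene ring).
(A) has a methyl group (-CH3) but no six-membered all-carbon aromatic ring is present.
(B) has a methyl group (-CH3) but no six-membered all-carbon aromatic ring is present.
(C) contains the required atom environment, so the pattern matches.
(D) has a methyl group (-CH3) but no six-membered all-carbon aromatic ring is present.
So the answer is (C).

C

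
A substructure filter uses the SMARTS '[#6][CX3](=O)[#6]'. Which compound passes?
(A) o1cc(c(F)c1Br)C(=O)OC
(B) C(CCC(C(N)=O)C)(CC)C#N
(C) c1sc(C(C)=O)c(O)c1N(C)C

[#6][CX3](=O)[#6] describes a carbonyl carbon (no H) flanked by two carbons (a ketone).
(A) has a methyl-ester group (-C(=O)OCH3) but one neighbour of the carbonyl carbon is O, not C.
(B) has a primary amide (-C(=O)NH2) but one neighbour of the carbonyl carbon is N, not C.
(C) contains an acetyl/ketone group (-C(=O)CH3), which satisfies every atom and bond constraint.
So the answer is (C).

C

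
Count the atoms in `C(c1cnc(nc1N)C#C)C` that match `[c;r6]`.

4

The query [c;r6] means: aromatic carbon that belongs to a six-membered ring.
Check the 11 heavy atoms by environment: 2× n (aromatic, in 6-ring) → no; 4× c (aromatic, in 6-ring) → match; 4× C (acyclic) → no; 1× N (acyclic) → no.
That gives 4 matching atoms.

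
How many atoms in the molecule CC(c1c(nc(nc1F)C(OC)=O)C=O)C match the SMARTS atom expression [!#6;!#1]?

6

The query [!#6;!#1] means: not carbon and not hydrogen — any heteroatom.
Check the 16 heavy atoms by environment: 2× n (aromatic) → match; 4× c (aromatic) → no; 6× C → no; 3× O → match; 1× F → match.
Summing the matching environments: 2 + 3 + 1 = 6 matching atoms.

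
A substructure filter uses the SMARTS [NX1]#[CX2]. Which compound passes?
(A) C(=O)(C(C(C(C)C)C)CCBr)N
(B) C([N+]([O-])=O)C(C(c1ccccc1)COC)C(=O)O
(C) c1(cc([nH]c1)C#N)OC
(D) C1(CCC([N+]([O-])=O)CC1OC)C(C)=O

C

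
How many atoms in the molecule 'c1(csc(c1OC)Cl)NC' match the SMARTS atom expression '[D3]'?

The query [D3] means: atom with exactly three heavy-atom neighbours.
Check the 10 heavy atoms by environment: 1× s (aromatic, D2) → no; 1× c (aromatic, D2) → no; 3× c (aromatic, D3) → match; 1× Cl (D1) → no; 1× N (D2) → no; 2× C (D1) → no; 1× O (D2) → no.
That gives 3 matching atoms.

3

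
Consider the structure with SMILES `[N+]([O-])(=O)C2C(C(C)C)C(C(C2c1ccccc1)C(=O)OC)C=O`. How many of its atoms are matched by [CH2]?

0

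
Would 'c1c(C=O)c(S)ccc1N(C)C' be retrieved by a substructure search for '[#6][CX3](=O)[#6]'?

No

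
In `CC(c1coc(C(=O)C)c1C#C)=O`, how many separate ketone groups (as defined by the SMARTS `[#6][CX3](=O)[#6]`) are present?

2

[#6][CX3](=O)[#6] is the SMARTS for a ketone: a carbonyl carbon (no H) flanked by two carbons.
The molecule carries 2 separate instances of an acetyl/ketone group (-C(=O)CH3) meeting every constraint; each maps to a distinct set of atoms, giving 2 matches.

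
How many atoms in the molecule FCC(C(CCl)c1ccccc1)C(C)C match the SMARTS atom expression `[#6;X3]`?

6

The query [#6;X3] means: any carbon (aromatic or not) with three total connections.
Check the 15 heavy atoms by environment: 7× C (X4) → no; 1× F (X1) → no; 1× Cl (X1) → no; 6× c (aromatic, X3) → match.
That gives 6 matching atoms.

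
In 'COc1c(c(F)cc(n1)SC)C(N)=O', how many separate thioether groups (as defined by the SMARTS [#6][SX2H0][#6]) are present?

[#6][SX2H0][#6] is the SMARTS for a thioether: an aliphatic sulfur bridging two carbons with no H on the sulfur.
Exactly one fragment in the molecule meets all constraints, giving 1 match.

1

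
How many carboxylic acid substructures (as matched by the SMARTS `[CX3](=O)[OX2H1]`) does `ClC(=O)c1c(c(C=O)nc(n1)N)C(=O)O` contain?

[CX3](=O)[OX2H1] is the SMARTS for a carboxylic acid: an sp2 carbon double-bonded to O and single-bonded to an -OH oxygen.
Exactly one fragment in the molecule meets all constraints, giving 1 match.

1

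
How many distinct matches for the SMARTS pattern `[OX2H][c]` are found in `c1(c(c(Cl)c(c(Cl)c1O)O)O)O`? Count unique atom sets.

[OX2H][c] is the SMARTS for a phenol: a hydroxyl oxygen attached to an aromatic carbon.
The molecule carries 4 separate instances of a hydroxyl group (-OH) meeting every constraint; each maps to a distinct set of atoms, giving 4 matches.

4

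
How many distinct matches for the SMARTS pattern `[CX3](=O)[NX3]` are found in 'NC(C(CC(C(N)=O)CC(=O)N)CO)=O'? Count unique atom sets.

3

[CX3](=O)[NX3] is the SMARTS for an amide: a carbonyl carbon bonded to a trivalent nitrogen.
The molecule carries 3 separate instances of a primary amide (-C(=O)NH2) meeting every constraint; each maps to a distinct set of atoms, giving 3 matches.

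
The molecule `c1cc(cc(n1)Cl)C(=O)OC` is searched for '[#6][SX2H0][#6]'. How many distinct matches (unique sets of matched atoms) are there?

0

[#6][SX2H0][#6] is the SMARTS for a thioether: an aliphatic sulfur bridging two carbons with no H on the sulfur.
No fragment in the molecule satisfies every constraint, giving 0 matches.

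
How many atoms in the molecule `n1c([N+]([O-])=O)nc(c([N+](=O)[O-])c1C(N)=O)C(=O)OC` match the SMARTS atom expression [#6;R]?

4

Check the 19 heavy atoms by environment: 2× n (aromatic, in 6-ring) → no; 4× c (aromatic, in 6-ring) → match; 3× C (acyclic) → no; 5× O (acyclic) → no; 1× N (acyclic) → no; 2× N (charge +1, acyclic) → no; 2× O (charge -1, acyclic) → no.
That gives 4 matching atoms.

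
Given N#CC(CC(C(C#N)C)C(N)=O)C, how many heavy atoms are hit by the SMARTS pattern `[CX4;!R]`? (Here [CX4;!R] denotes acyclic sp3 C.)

Check the 13 heavy atoms by environment: 6× C (X4, acyclic) → match; 1× C (X3, acyclic) → no; 1× O (X1, acyclic) → no; 1× N (X3, acyclic) → no; 2× C (X2, acyclic) → no; 2× N (X1, acyclic) → no.
That gives 6 matching atoms.

6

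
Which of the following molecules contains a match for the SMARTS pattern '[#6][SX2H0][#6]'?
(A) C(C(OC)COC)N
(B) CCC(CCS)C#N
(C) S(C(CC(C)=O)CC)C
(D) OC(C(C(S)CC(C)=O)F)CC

[#6][SX2H0][#6] describes an aliphatic sulfur bridging two carbons with no H on the sulfur (a thioether).
(A) has a methoxy ether (-OCH3) but the bridging atom is O, not S.
(B) has a thiol (-SH) but the sulfur has H1, not H0 bridging two carbons.
(C) contains a methylthio ether (-SCH3), which satisfies every atom and bond constraint.
(D) has a thiol (-SH) but the sulfur has H1, not H0 bridging two carbons.
So the answer is (C).

C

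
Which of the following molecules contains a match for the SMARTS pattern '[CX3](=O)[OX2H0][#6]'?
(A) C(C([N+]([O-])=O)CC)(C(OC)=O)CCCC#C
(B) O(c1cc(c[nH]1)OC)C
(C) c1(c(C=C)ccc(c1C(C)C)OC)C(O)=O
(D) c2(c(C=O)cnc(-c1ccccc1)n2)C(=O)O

A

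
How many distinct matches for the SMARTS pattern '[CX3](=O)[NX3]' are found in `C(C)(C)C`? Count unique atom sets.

[CX3](=O)[NX3] is the SMARTS for an amide: a carbonyl carbon bonded to a trivalent nitrogen.
No fragment in the molecule satisfies every constraint, giving 0 matches.

0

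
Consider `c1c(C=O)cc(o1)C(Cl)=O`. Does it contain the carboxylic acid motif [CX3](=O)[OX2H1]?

No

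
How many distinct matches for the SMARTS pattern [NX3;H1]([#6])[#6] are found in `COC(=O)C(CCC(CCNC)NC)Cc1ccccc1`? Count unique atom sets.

2

[NX3;H1]([#6])[#6] is the SMARTS for a secondary amine: a trivalent nitrogen with one H, bonded to two carbons.
The molecule carries 2 separate instances of an N-methylamino group (-NHCH3) meeting every constraint; each maps to a distinct set of atoms, giving 2 matches.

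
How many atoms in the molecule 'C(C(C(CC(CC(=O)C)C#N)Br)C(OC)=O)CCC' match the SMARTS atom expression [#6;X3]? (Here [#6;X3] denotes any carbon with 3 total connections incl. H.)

2

The query [#6;X3] means: any carbon (aromatic or not) with three total connections.
Check the 19 heavy atoms by environment: 11× C (X4) → no; 2× C (X3) → match; 2× O (X1) → no; 1× O (X2) → no; 1× C (X2) → no; 1× N (X1) → no; 1× Br (X1) → no.
That gives 2 matching atoms.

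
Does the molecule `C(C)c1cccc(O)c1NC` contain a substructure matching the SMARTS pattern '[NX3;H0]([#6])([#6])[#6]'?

The pattern [NX3;H0]([#6])([#6])[#6] describes a trivalent nitrogen with no H, bonded to three carbons — a tertiary amine.
The closest candidate here is an N-methylamino group (-NHCH3), but the nitrogen still has one H (H1), not H0. No other fragment satisfies the full query, so there is no match.

No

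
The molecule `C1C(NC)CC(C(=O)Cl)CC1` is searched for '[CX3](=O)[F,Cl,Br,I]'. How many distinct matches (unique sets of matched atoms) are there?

1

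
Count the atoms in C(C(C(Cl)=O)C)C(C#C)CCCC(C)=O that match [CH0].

The query [CH0] means: aliphatic carbon with no attached hydrogen.
Check the 15 heavy atoms by environment: 2× C (H3) → no; 3× C (H1) → no; 4× C (H2) → no; 3× C (H0) → match; 2× O (H0) → no; 1× Cl (H0) → no.
That gives 3 matching atoms.

3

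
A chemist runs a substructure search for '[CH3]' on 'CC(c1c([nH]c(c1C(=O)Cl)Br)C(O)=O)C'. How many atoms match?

Check the 15 heavy atoms by environment: 1× n (aromatic, H1) → no; 4× c (aromatic, H0) → no; 1× Br (H0) → no; 2× C (H0) → no; 2× O (H0) → no; 1× O (H1) → no; 1× Cl (H0) → no; 1× C (H1) → no; 2× C (H3) → match.
That gives 2 matching atoms.

2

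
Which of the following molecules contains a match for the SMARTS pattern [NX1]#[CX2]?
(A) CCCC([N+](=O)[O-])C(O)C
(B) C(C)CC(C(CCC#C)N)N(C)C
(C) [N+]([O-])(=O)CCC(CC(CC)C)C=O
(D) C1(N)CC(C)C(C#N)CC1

[NX1]#[CX2] describes a nitrogen triple-bonded to a two-connected carbon (a nitrile).
(A) has a nitro group (-[N+](=O)[O-]) but there is no C#N triple bond.
(B) has a primary amino group (-NH2) but the nitrogen is NX3 (three connections), not NX1 triple-bonded.
(C) has a nitro group (-[N+](=O)[O-]) but there is no C#N triple bond.
(D) contains a nitrile (-C#N), which satisfies every atom and bond constraint.
So the answer is (D).

D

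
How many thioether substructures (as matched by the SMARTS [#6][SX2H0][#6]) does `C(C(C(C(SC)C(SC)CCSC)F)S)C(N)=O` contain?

[#6][SX2H0][#6] is the SMARTS for a thioether: an aliphatic sulfur bridging two carbons with no H on the sulfur.
The molecule carries 3 separate instances of a methylthio ether (-SCH3) meeting every constraint; each maps to a distinct set of atoms, giving 3 matches.

3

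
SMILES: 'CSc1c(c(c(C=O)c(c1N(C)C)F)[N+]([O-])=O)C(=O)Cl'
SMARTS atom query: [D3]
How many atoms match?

The query [D3] means: atom with exactly three heavy-atom neighbours.
Check the 20 heavy atoms by environment: 6× c (aromatic, D3) → match; 1× N (D3) → match; 3× C (D1) → no; 1× C (D3) → match; 3× O (D1) → no; 1× Cl (D1) → no; 1× F (D1) → no; 1× N (charge +1, D3) → match; 1× O (charge -1, D1) → no; 1× C (D2) → no; 1× S (D2) → no.
Summing the matching environments: 6 + 1 + 1 + 1 = 9 matching atoms.

9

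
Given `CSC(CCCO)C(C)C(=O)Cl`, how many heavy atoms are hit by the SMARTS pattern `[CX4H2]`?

3

Check the 12 heavy atoms by environment: 3× C (H2, X4) → match; 2× C (H1, X4) → no; 2× C (H3, X4) → no; 1× O (H1, X2) → no; 1× C (H0, X3) → no; 1× O (H0, X1) → no; 1× Cl (H0, X1) → no; 1× S (H0, X2) → no.
That gives 3 matching atoms.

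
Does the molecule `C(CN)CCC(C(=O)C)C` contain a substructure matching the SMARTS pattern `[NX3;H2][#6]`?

The pattern [NX3;H2][#6] describes a trivalent nitrogen with two H attached to carbon — a primary amine.
The molecule carries a primary amino group (-NH2), whose atoms satisfy every constraint of the query, so the pattern matches.

Yes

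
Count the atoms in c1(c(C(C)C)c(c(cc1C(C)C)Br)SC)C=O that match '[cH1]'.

1

The query [cH1] means: aromatic carbon bearing exactly one hydrogen.
Check the 17 heavy atoms by environment: 5× c (aromatic, H0) → no; 1× c (aromatic, H1) → match; 1× Br (H0) → no; 3× C (H1) → no; 1× O (H0) → no; 5× C (H3) → no; 1× S (H0) → no.
That gives 1 matching atom.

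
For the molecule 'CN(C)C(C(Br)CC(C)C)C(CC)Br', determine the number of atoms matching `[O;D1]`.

The query [O;D1] means: aliphatic oxygen bonded to exactly one heavy atom.
Check the 14 heavy atoms by environment: 2× C (D2) → no; 4× C (D3) → no; 5× C (D1) → no; 2× Br (D1) → no; 1× N (D3) → no.
No environment satisfies the query, so 0 matching atoms.

0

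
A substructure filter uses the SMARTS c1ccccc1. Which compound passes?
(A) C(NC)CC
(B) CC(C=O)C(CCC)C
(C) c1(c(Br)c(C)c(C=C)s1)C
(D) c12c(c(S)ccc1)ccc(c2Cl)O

c1ccccc1 describes six aromatic carbons in a ring (a benzene ring).
(A) has a methyl group (-CH3) but no six-membered all-carbon aromatic ring is present.
(B) has a methyl group (-CH3) but no six-membered all-carbon aromatic ring is present.
(C) has a methyl group (-CH3) but no six-membered all-carbon aromatic ring is present.
(D) contains the required atom environment, so the pattern matches.
So the answer is (D).

D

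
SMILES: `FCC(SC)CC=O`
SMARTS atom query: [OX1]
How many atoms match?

1

The query [OX1] means: aliphatic oxygen with one total connection — typically a carbonyl =O or an oxide.
Check the 8 heavy atoms by environment: 4× C (X4) → no; 1× S (X2) → no; 1× C (X3) → no; 1× O (X1) → match; 1× F (X1) → no.
That gives 1 matching atom.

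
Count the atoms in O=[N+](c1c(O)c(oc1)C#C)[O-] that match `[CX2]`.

The query [CX2] means: C with X2: aliphatic carbon with exactly 2 total connections.
Check the 11 heavy atoms by environment: 1× o (aromatic, X2) → no; 4× c (aromatic, X3) → no; 1× N (charge +1, X3) → no; 1× O (charge -1, X1) → no; 1× O (X1) → no; 2× C (X2) → match; 1× O (X2) → no.
That gives 2 matching atoms.

2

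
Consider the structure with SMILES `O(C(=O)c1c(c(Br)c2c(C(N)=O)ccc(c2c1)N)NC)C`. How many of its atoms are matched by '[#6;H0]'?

9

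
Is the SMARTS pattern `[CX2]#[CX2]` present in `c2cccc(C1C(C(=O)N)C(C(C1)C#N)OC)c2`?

No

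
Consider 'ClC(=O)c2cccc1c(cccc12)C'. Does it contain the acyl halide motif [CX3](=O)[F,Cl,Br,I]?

The pattern [CX3](=O)[F,Cl,Br,I] describes a carbonyl carbon bonded to a halogen — an acyl halide.
The molecule carries an acyl chloride (-C(=O)Cl), whose atoms satisfy every constraint of the query, so the pattern matches.

Yes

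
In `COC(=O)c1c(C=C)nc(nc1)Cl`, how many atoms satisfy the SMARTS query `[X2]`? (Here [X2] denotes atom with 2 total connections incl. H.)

3

Check the 13 heavy atoms by environment: 2× n (aromatic, X2) → match; 4× c (aromatic, X3) → no; 1× Cl (X1) → no; 3× C (X3) → no; 1× O (X1) → no; 1× O (X2) → match; 1× C (X4) → no.
Summing the matching environments: 2 + 1 = 3 matching atoms.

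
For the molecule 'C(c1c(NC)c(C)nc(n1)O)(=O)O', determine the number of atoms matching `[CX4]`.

2

Check the 13 heavy atoms by environment: 2× n (aromatic, X2) → no; 4× c (aromatic, X3) → no; 2× C (X4) → match; 1× C (X3) → no; 1× O (X1) → no; 2× O (X2) → no; 1× N (X3) → no.
That gives 2 matching atoms.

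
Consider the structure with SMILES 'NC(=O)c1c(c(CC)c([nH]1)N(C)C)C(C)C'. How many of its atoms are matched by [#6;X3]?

The query [#6;X3] means: any carbon (aromatic or not) with three total connections.
Check the 16 heavy atoms by environment: 1× n (aromatic, X3) → no; 4× c (aromatic, X3) → match; 1× C (X3) → match; 1× O (X1) → no; 2× N (X3) → no; 7× C (X4) → no.
Summing the matching environments: 4 + 1 = 5 matching atoms.

5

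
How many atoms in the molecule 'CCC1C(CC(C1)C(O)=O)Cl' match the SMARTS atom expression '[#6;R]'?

The query [#6;R] means: carbon that is part of a ring.
Check the 11 heavy atoms by environment: 5× C (in 5-ring) → match; 3× C (acyclic) → no; 2× O (acyclic) → no; 1× Cl (acyclic) → no.
That gives 5 matching atoms.

5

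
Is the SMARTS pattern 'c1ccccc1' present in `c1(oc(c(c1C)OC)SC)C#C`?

The pattern c1ccccc1 describes six aromatic carbons in a ring — a benzene ring.
The closest candidate here is a methyl group (-CH3), but no six-membered all-carbon aromatic ring is present. No other fragment satisfies the full query, so there is no match.

No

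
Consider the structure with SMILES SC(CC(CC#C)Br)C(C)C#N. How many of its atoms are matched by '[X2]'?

4

The query [X2] means: any atom with exactly two total connections (bonds + H).
Check the 12 heavy atoms by environment: 6× C (X4) → no; 3× C (X2) → match; 1× N (X1) → no; 1× S (X2) → match; 1× Br (X1) → no.
Summing the matching environments: 3 + 1 = 4 matching atoms.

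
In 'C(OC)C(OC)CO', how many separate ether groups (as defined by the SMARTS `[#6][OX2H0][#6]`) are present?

2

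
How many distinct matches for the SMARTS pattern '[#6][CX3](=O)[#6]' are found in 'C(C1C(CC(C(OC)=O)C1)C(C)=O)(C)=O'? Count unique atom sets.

2

[#6][CX3](=O)[#6] is the SMARTS for a ketone: a carbonyl carbon (no H) flanked by two carbons.
The molecule carries 2 separate instances of an acetyl/ketone group (-C(=O)CH3) meeting every constraint; each maps to a distinct set of atoms, giving 2 matches.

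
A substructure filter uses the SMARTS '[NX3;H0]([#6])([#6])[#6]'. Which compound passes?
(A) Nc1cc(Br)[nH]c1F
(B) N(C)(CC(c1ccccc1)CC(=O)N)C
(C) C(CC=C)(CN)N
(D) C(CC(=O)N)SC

B

[NX3;H0]([#6])([#6])[#6] describes a trivalent nitrogen with no H, bonded to three carbons (a tertiary amine).
(A) has a primary amino group (-NH2) but the nitrogen has H2, not H0 with three carbons.
(B) contains a dimethylamino group (-N(CH3)2), which satisfies every atom and bond constraint.
(C) has a primary amino group (-NH2) but the nitrogen has H2, not H0 with three carbons.
(D) has a primary amide (-C(=O)NH2) but the amide nitrogen has H2 and only one carbon neighbour.
So the answer is (B).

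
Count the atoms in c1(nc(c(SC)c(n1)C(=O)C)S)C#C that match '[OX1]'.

1

The query [OX1] means: aliphatic oxygen with one total connection — typically a carbonyl =O or an oxide.
Check the 14 heavy atoms by environment: 2× n (aromatic, X2) → no; 4× c (aromatic, X3) → no; 1× C (X3) → no; 1× O (X1) → match; 2× C (X4) → no; 2× C (X2) → no; 2× S (X2) → no.
That gives 1 matching atom.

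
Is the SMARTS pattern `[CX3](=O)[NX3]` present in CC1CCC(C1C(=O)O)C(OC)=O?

The pattern [CX3](=O)[NX3] describes a carbonyl carbon bonded to a trivalent nitrogen — an amide.
The closest candidate here is a carboxylic acid group (-C(=O)OH), but the carbonyl is bonded to O, not to an NX3 nitrogen. No other fragment satisfies the full query, so there is no match.

No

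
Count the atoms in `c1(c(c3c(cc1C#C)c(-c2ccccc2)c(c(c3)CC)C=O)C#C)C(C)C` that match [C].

10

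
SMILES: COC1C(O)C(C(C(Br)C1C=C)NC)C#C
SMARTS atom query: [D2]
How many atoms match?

4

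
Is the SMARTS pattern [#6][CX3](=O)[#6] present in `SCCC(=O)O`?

The pattern [#6][CX3](=O)[#6] describes a carbonyl carbon (no H) flanked by two carbons — a ketone.
The closest candidate here is a carboxylic acid group (-C(=O)OH), but one neighbour of the carbonyl carbon is O, not C. No other fragment satisfies the full query, so there is no match.

No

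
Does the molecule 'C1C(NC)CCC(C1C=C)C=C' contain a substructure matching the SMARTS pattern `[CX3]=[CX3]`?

Yes

The pattern [CX3]=[CX3] describes a non-aromatic C=C double bond between two sp2 carbons — an alkene.
The molecule carries a vinyl group (-CH=CH2), whose atoms satisfy every constraint of the query, so the pattern matches.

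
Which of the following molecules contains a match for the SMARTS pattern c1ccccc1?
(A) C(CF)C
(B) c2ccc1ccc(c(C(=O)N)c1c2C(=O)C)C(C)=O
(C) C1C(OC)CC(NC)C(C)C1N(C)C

c1ccccc1 describes six aromatic carbons in a ring (a benzene ring).
(A) has a methyl group (-CH3) but no six-membered all-carbon aromatic ring is present.
(B) contains the required atom environment, so the pattern matches.
(C) has a methyl group (-CH3) but no six-membered all-carbon aromatic ring is present.
So the answer is (B).

B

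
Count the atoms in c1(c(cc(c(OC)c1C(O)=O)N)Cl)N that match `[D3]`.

6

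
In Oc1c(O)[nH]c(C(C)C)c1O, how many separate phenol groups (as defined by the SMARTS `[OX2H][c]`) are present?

[OX2H][c] is the SMARTS for a phenol: a hydroxyl oxygen attached to an aromatic carbon.
The molecule carries 3 separate instances of a hydroxyl group (-OH) meeting every constraint; each maps to a distinct set of atoms, giving 3 matches.

3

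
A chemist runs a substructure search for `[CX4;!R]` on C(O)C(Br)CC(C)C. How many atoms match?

The query [CX4;!R] means: aliphatic carbon with four total connections, not in a ring.
Check the 8 heavy atoms by environment: 6× C (X4, acyclic) → match; 1× O (X2, acyclic) → no; 1× Br (X1, acyclic) → no.
That gives 6 matching atoms.

6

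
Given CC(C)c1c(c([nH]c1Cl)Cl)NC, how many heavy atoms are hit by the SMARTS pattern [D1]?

Check the 12 heavy atoms by environment: 1× n (aromatic, D2) → no; 4× c (aromatic, D3) → no; 2× Cl (D1) → match; 1× C (D3) → no; 3× C (D1) → match; 1× N (D2) → no.
Summing the matching environments: 2 + 3 = 5 matching atoms.

5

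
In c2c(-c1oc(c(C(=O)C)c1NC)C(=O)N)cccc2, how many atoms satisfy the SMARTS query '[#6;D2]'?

The query [#6;D2] means: any carbon bonded to exactly two heavy atoms.
Check the 19 heavy atoms by environment: 1× o (aromatic, D2) → no; 5× c (aromatic, D3) → no; 5× c (aromatic, D2) → match; 1× N (D2) → no; 2× C (D1) → no; 2× C (D3) → no; 2× O (D1) → no; 1× N (D1) → no.
That gives 5 matching atoms.

5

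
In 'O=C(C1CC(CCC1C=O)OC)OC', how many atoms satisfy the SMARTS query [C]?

10

The query [C] means: uppercase C matches aliphatic (non-aromatic) carbon only.
Check the 14 heavy atoms by environment: 10× C → match; 4× O → no.
That gives 10 matching atoms.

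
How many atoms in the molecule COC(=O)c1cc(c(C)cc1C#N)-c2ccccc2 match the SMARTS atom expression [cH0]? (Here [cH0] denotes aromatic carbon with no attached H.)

5

The query [cH0] means: aromatic carbon with no attached hydrogen (substituted or ring-fusion).
Check the 19 heavy atoms by environment: 5× c (aromatic, H0) → match; 7× c (aromatic, H1) → no; 2× C (H3) → no; 2× C (H0) → no; 2× O (H0) → no; 1× N (H0) → no.
That gives 5 matching atoms.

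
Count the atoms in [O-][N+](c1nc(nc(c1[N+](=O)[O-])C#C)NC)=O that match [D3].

6

Check the 16 heavy atoms by environment: 2× n (aromatic, D2) → no; 4× c (aromatic, D3) → match; 2× N (charge +1, D3) → match; 2× O (charge -1, D1) → no; 2× O (D1) → no; 1× N (D2) → no; 2× C (D1) → no; 1× C (D2) → no.
Summing the matching environments: 4 + 2 = 6 matching atoms.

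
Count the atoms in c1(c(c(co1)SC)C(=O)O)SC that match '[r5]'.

The query [r5] means: r5 matches atoms in a five-membered ring.
Check the 12 heavy atoms by environment: 1× o (aromatic, in 5-ring) → match; 4× c (aromatic, in 5-ring) → match; 2× S (acyclic) → no; 3× C (acyclic) → no; 2× O (acyclic) → no.
Summing the matching environments: 1 + 4 = 5 matching atoms.

5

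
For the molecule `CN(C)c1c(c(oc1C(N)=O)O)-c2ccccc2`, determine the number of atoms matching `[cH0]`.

5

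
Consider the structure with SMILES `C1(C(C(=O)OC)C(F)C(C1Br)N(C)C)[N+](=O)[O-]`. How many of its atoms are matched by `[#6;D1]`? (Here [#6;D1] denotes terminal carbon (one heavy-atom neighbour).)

The query [#6;D1] means: carbon bonded to exactly one heavy atom.
Check the 17 heavy atoms by environment: 6× C (D3) → no; 1× N (D3) → no; 3× C (D1) → match; 2× O (D1) → no; 1× O (D2) → no; 1× F (D1) → no; 1× N (charge +1, D3) → no; 1× O (charge -1, D1) → no; 1× Br (D1) → no.
That gives 3 matching atoms.

3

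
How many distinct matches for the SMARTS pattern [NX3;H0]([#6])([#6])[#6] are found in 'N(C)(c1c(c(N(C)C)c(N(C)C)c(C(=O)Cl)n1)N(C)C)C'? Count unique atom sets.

[NX3;H0]([#6])([#6])[#6] is the SMARTS for a tertiary amine: a trivalent nitrogen with no H, bonded to three carbons.
The molecule carries 4 separate instances of a dimethylamino group (-N(CH3)2) meeting every constraint; each maps to a distinct set of atoms, giving 4 matches.

4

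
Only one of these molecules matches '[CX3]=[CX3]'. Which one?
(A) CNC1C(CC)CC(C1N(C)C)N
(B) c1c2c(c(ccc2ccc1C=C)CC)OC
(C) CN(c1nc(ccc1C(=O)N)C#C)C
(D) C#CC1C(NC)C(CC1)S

[CX3]=[CX3] describes a non-aromatic C=C double bond between two sp2 carbons (an alkene).
(A) has an ethyl group (-CH2CH3) but its C-C bond is a single bond between CX4 carbons, not CX3=CX3.
(B) contains a vinyl group (-CH=CH2), which satisfies every atom and bond constraint.
(C) has an ethynyl group (-C#CH) but the C-C bond is a triple bond, not a double bond.
(D) has an ethynyl group (-C#CH) but the C-C bond is a triple bond, not a double bond.
So the answer is (B).

B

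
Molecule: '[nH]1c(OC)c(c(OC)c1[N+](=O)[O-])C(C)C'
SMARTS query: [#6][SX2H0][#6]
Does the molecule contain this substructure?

No

The pattern [#6][SX2H0][#6] describes an aliphatic sulfur bridging two carbons with no H on the sulfur — a thioether.
The closest candidate here is a methoxy ether (-OCH3), but the bridging atom is O, not S. No other fragment satisfies the full query, so there is no match.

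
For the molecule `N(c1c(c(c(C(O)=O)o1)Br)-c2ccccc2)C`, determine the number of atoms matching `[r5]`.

The query [r5] means: r5 matches atoms in a five-membered ring.
Check the 17 heavy atoms by environment: 1× o (aromatic, in 5-ring) → match; 4× c (aromatic, in 5-ring) → match; 1× N (acyclic) → no; 2× C (acyclic) → no; 1× Br (acyclic) → no; 6× c (aromatic, in 6-ring) → no; 2× O (acyclic) → no.
Summing the matching environments: 1 + 4 = 5 matching atoms.

5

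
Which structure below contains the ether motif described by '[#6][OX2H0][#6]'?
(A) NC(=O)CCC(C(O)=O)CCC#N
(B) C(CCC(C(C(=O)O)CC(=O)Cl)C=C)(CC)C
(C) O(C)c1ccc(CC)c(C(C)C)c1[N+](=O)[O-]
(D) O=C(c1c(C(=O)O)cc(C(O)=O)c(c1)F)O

[#6][OX2H0][#6] describes an aliphatic oxygen bridging two carbons with no H on the oxygen (an ether).
(A) has a carboxylic acid group (-C(=O)OH) but the -OH oxygen has H1; the =O is OX1, not OX2.
(B) has a carboxylic acid group (-C(=O)OH) but the -OH oxygen has H1; the =O is OX1, not OX2.
(C) contains a methoxy ether (-OCH3), which satisfies every atom and bond constraint.
(D) has a carboxylic acid group (-C(=O)OH) but the -OH oxygen has H1; the =O is OX1, not OX2.
So the answer is (C).

C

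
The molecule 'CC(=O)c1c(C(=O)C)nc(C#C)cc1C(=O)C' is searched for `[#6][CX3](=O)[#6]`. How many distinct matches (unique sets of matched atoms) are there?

3

[#6][CX3](=O)[#6] is the SMARTS for a ketone: a carbonyl carbon (no H) flanked by two carbons.
The molecule carries 3 separate instances of an acetyl/ketone group (-C(=O)CH3) meeting every constraint; each maps to a distinct set of atoms, giving 3 matches.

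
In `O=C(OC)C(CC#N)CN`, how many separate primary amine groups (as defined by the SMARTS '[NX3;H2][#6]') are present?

[NX3;H2][#6] is the SMARTS for a primary amine: a trivalent nitrogen with two H attached to carbon.
Exactly one fragment in the molecule meets all constraints, giving 1 match.

1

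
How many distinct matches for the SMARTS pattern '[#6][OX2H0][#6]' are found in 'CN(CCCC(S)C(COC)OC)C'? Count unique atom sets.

2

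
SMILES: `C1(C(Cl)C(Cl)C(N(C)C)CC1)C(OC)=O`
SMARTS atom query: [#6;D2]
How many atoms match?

The query [#6;D2] means: any carbon bonded to exactly two heavy atoms.
Check the 15 heavy atoms by environment: 2× C (D2) → match; 5× C (D3) → no; 1× N (D3) → no; 3× C (D1) → no; 2× Cl (D1) → no; 1× O (D1) → no; 1× O (D2) → no.
That gives 2 matching atoms.

2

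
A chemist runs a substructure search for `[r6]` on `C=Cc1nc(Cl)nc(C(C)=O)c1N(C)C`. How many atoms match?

6

Check the 15 heavy atoms by environment: 2× n (aromatic, in 6-ring) → match; 4× c (aromatic, in 6-ring) → match; 6× C (acyclic) → no; 1× O (acyclic) → no; 1× Cl (acyclic) → no; 1× N (acyclic) → no.
Summing the matching environments: 2 + 4 = 6 matching atoms.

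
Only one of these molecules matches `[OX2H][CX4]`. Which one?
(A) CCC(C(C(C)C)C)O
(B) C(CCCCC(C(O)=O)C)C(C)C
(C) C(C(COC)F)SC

[OX2H][CX4] describes a hydroxyl oxygen bound to an sp3 (X4) carbon (an aliphatic alcohol).
(A) contains a hydroxyl group (-OH), which satisfies every atom and bond constraint.
(B) has a carboxylic acid group (-C(=O)OH) but the -OH is on a CX3 carbonyl carbon, not a CX4 carbon.
(C) has a methoxy ether (-OCH3) but the oxygen has H0 (ether), not H1.
So the answer is (A).

A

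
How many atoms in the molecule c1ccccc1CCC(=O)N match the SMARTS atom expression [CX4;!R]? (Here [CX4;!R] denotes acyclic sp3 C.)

2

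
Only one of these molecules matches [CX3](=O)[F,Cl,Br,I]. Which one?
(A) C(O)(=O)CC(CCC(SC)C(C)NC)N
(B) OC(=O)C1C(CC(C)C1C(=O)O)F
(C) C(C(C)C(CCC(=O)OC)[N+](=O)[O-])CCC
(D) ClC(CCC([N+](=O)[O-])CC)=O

D

[CX3](=O)[F,Cl,Br,I] describes a carbonyl carbon bonded to a halogen (an acyl halide).
(A) has a carboxylic acid group (-C(=O)OH) but the carbonyl is bonded to -OH, not to a halogen.
(B) has a carboxylic acid group (-C(=O)OH) but the carbonyl is bonded to -OH, not to a halogen.
(C) has a methyl-ester group (-C(=O)OCH3) but the carbonyl is bonded to -O-C, not to a halogen.
(D) contains an acyl chloride (-C(=O)Cl), which satisfies every atom and bond constraint.
So the answer is (D).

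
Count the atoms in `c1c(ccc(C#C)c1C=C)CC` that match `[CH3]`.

1

The query [CH3] means: aliphatic carbon with exactly three hydrogens.
Check the 12 heavy atoms by environment: 3× c (aromatic, H1) → no; 3× c (aromatic, H0) → no; 2× C (H1) → no; 2× C (H2) → no; 1× C (H3) → match; 1× C (H0) → no.
That gives 1 matching atom.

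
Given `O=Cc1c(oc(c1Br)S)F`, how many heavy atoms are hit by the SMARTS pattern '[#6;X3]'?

5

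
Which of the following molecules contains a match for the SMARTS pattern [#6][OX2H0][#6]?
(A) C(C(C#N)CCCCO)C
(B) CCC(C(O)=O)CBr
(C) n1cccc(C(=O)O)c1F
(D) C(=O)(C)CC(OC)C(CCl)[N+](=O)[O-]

[#6][OX2H0][#6] describes an aliphatic oxygen bridging two carbons with no H on the oxygen (an ether).
(A) has a hydroxyl group (-OH) but the oxygen has H1, not H0 bridging two carbons.
(B) has a carboxylic acid group (-C(=O)OH) but the -OH oxygen has H1; the =O is OX1, not OX2.
(C) has a carboxylic acid group (-C(=O)OH) but the -OH oxygen has H1; the =O is OX1, not OX2.
(D) contains a methoxy ether (-OCH3), which satisfies every atom and bond constraint.
So the answer is (D).

D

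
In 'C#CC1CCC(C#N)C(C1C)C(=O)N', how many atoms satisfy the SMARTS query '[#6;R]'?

6

Check the 14 heavy atoms by environment: 6× C (in 6-ring) → match; 5× C (acyclic) → no; 2× N (acyclic) → no; 1× O (acyclic) → no.
That gives 6 matching atoms.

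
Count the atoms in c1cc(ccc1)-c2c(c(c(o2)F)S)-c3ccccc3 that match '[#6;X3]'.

16

The query [#6;X3] means: any carbon (aromatic or not) with three total connections.
Check the 19 heavy atoms by environment: 1× o (aromatic, X2) → no; 16× c (aromatic, X3) → match; 1× F (X1) → no; 1× S (X2) → no.
That gives 16 matching atoms.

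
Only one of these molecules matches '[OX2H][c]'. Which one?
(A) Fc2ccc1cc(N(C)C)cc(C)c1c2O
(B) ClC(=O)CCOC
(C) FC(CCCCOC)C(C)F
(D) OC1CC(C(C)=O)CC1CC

A

[OX2H][c] describes a hydroxyl oxygen attached to an aromatic carbon (a phenol).
(A) contains a hydroxyl group (-OH), which satisfies every atom and bond constraint.
(B) has a methoxy ether (-OCH3) but the oxygen has H0, not H1.
(C) has a methoxy ether (-OCH3) but the oxygen has H0, not H1.
(D) has a hydroxyl group (-OH) but the -OH is on an aliphatic carbon, not an aromatic c.
So the answer is (A).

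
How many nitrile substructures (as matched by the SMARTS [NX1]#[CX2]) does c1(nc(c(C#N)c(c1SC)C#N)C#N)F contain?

3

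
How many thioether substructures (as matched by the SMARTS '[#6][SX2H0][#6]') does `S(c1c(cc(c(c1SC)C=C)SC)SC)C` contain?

4

[#6][SX2H0][#6] is the SMARTS for a thioether: an aliphatic sulfur bridging two carbons with no H on the sulfur.
The molecule carries 4 separate instances of a methylthio ether (-SCH3) meeting every constraint; each maps to a distinct set of atoms, giving 4 matches.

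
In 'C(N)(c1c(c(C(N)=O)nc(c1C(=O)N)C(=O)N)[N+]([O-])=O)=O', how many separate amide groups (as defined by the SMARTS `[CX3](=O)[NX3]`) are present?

[CX3](=O)[NX3] is the SMARTS for an amide: a carbonyl carbon bonded to a trivalent nitrogen.
The molecule carries 4 separate instances of a primary amide (-C(=O)NH2) meeting every constraint; each maps to a distinct set of atoms, giving 4 matches.

4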